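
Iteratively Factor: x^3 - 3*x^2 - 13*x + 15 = (x - 5)*(x^2 + 2*x - 3) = (x - 5)*(x - 1)*(x + 3)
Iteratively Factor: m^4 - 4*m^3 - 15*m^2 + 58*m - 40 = (m - 5)*(m^3 + m^2 - 10*m + 8) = (m - 5)*(m + 4)*(m^2 - 3*m + 2) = (m - 5)*(m - 2)*(m + 4)*(m - 1)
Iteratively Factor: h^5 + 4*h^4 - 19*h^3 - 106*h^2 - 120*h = (h + 2)*(h^4 + 2*h^3 - 23*h^2 - 60*h) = (h - 5)*(h + 2)*(h^3 + 7*h^2 + 12*h) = (h - 5)*(h + 2)*(h + 3)*(h^2 + 4*h) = (h - 5)*(h + 2)*(h + 3)*(h + 4)*(h)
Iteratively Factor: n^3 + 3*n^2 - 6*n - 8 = (n + 1)*(n^2 + 2*n - 8) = (n + 1)*(n + 4)*(n - 2)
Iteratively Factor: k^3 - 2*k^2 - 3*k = (k)*(k^2 - 2*k - 3) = k*(k - 3)*(k + 1)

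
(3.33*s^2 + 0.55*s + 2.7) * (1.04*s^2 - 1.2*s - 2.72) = 3.4632*s^4 - 3.424*s^3 - 6.9096*s^2 - 4.736*s - 7.344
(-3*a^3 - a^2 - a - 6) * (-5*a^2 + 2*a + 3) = 15*a^5 - a^4 - 6*a^3 + 25*a^2 - 15*a - 18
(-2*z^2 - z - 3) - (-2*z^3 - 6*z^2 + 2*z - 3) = 2*z^3 + 4*z^2 - 3*z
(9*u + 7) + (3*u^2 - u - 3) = 3*u^2 + 8*u + 4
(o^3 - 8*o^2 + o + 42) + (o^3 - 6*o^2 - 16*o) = 2*o^3 - 14*o^2 - 15*o + 42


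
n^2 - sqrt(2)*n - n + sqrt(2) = (n - 1)*(n - sqrt(2))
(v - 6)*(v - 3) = v^2 - 9*v + 18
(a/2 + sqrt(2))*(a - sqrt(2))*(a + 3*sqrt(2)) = a^3/2 + 2*sqrt(2)*a^2 + a - 6*sqrt(2)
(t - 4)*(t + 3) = t^2 - t - 12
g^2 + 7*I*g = g*(g + 7*I)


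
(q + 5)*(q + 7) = q^2 + 12*q + 35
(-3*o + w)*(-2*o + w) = 6*o^2 - 5*o*w + w^2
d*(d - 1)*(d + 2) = d^3 + d^2 - 2*d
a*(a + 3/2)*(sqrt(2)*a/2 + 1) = sqrt(2)*a^3/2 + a^2 + 3*sqrt(2)*a^2/4 + 3*a/2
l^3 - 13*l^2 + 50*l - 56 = (l - 7)*(l - 4)*(l - 2)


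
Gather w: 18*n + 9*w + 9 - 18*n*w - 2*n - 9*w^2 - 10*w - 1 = 16*n - 9*w^2 + w*(-18*n - 1) + 8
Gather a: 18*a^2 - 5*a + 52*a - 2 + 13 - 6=18*a^2 + 47*a + 5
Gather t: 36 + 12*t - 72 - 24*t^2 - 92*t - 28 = -24*t^2 - 80*t - 64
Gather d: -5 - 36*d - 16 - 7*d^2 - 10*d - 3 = -7*d^2 - 46*d - 24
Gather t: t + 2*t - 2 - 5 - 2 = 3*t - 9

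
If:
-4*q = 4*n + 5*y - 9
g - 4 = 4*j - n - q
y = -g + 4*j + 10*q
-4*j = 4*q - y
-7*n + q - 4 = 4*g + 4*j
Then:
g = 696/101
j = -27/404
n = -435/101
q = 116/101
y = 437/101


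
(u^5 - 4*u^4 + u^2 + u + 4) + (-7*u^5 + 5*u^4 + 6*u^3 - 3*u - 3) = -6*u^5 + u^4 + 6*u^3 + u^2 - 2*u + 1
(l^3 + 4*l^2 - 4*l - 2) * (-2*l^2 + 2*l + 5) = -2*l^5 - 6*l^4 + 21*l^3 + 16*l^2 - 24*l - 10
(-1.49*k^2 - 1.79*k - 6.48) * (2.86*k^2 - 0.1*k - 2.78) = -4.2614*k^4 - 4.9704*k^3 - 14.2116*k^2 + 5.6242*k + 18.0144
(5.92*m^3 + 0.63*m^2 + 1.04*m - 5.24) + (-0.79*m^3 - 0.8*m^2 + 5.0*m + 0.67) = 5.13*m^3 - 0.17*m^2 + 6.04*m - 4.57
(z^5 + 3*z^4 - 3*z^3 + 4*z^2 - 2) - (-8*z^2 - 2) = z^5 + 3*z^4 - 3*z^3 + 12*z^2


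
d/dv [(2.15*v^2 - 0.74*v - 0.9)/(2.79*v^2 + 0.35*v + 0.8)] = (2.8171*v^2 + 8.462*v - 0.277)/(7.7841*v^4 + 1.953*v^3 + 4.5865*v^2 + 0.56*v + 0.64)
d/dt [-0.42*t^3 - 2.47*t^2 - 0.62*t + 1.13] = -1.26*t^2 - 4.94*t - 0.62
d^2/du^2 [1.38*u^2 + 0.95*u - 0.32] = 2.76000000000000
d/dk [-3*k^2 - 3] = -6*k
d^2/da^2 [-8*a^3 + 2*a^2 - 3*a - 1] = 4 - 48*a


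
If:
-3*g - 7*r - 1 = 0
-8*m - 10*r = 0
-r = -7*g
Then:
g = -1/52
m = 35/208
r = -7/52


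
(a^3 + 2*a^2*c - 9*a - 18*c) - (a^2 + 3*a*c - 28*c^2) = a^3 + 2*a^2*c - a^2 - 3*a*c - 9*a + 28*c^2 - 18*c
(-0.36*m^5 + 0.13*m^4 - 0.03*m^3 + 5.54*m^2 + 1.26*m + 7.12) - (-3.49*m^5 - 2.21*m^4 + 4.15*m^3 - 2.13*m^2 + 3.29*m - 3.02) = 3.13*m^5 + 2.34*m^4 - 4.18*m^3 + 7.67*m^2 - 2.03*m + 10.14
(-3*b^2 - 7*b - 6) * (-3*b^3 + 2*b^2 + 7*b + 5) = 9*b^5 + 15*b^4 - 17*b^3 - 76*b^2 - 77*b - 30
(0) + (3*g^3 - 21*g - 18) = 3*g^3 - 21*g - 18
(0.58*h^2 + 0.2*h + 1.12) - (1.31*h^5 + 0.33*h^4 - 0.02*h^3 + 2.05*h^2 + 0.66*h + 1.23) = -1.31*h^5 - 0.33*h^4 + 0.02*h^3 - 1.47*h^2 - 0.46*h - 0.11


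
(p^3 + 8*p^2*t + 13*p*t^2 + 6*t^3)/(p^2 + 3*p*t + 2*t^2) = (p^2 + 7*p*t + 6*t^2)/(p + 2*t)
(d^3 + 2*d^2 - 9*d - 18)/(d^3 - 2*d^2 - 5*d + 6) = (d + 3)/(d - 1)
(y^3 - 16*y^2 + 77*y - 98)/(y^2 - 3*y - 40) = (-y^3 + 16*y^2 - 77*y + 98)/(-y^2 + 3*y + 40)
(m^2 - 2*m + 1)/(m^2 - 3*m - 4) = (-m^2 + 2*m - 1)/(-m^2 + 3*m + 4)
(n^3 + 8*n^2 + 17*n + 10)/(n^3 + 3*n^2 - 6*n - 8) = (n^2 + 7*n + 10)/(n^2 + 2*n - 8)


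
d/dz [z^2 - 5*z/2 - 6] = 2*z - 5/2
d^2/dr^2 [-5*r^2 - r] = -10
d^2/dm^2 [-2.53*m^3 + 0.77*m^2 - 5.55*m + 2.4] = 1.54 - 15.18*m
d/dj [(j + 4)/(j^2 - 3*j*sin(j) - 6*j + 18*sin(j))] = (3*j^2*cos(j) - j^2 - 6*j*cos(j) - 8*j + 30*sin(j) - 72*cos(j) + 24)/((j - 6)^2*(j - 3*sin(j))^2)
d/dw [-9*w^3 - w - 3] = -27*w^2 - 1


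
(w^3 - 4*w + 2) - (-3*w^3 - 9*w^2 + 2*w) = 4*w^3 + 9*w^2 - 6*w + 2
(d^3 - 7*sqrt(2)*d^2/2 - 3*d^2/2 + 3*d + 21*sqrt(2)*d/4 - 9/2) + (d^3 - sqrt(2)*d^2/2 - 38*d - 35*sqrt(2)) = 2*d^3 - 4*sqrt(2)*d^2 - 3*d^2/2 - 35*d + 21*sqrt(2)*d/4 - 35*sqrt(2) - 9/2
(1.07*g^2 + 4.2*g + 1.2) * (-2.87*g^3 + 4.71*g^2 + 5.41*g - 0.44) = -3.0709*g^5 - 7.0143*g^4 + 22.1267*g^3 + 27.9032*g^2 + 4.644*g - 0.528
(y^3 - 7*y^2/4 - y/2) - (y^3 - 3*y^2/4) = -y^2 - y/2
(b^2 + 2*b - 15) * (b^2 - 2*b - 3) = b^4 - 22*b^2 + 24*b + 45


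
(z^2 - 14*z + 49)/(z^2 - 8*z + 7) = (z - 7)/(z - 1)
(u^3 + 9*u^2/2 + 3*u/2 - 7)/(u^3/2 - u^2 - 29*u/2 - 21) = (2*u^2 + 5*u - 7)/(u^2 - 4*u - 21)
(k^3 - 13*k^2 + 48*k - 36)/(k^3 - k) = (k^2 - 12*k + 36)/(k*(k + 1))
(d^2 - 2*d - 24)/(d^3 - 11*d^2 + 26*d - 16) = (d^2 - 2*d - 24)/(d^3 - 11*d^2 + 26*d - 16)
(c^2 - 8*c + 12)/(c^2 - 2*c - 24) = (c - 2)/(c + 4)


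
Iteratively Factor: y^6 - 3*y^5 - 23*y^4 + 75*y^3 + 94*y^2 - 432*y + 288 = (y - 1)*(y^5 - 2*y^4 - 25*y^3 + 50*y^2 + 144*y - 288) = (y - 3)*(y - 1)*(y^4 + y^3 - 22*y^2 - 16*y + 96) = (y - 3)*(y - 2)*(y - 1)*(y^3 + 3*y^2 - 16*y - 48) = (y - 3)*(y - 2)*(y - 1)*(y + 3)*(y^2 - 16) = (y - 4)*(y - 3)*(y - 2)*(y - 1)*(y + 3)*(y + 4)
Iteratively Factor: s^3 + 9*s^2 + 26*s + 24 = (s + 3)*(s^2 + 6*s + 8) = (s + 3)*(s + 4)*(s + 2)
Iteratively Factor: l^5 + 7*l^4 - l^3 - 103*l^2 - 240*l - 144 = (l + 4)*(l^4 + 3*l^3 - 13*l^2 - 51*l - 36) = (l - 4)*(l + 4)*(l^3 + 7*l^2 + 15*l + 9) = (l - 4)*(l + 3)*(l + 4)*(l^2 + 4*l + 3) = (l - 4)*(l + 1)*(l + 3)*(l + 4)*(l + 3)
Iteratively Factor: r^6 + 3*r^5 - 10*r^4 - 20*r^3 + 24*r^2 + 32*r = (r - 2)*(r^5 + 5*r^4 - 20*r^2 - 16*r) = r*(r - 2)*(r^4 + 5*r^3 - 20*r - 16) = r*(r - 2)^2*(r^3 + 7*r^2 + 14*r + 8) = r*(r - 2)^2*(r + 2)*(r^2 + 5*r + 4) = r*(r - 2)^2*(r + 1)*(r + 2)*(r + 4)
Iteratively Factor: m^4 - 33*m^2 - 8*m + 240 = (m - 5)*(m^3 + 5*m^2 - 8*m - 48) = (m - 5)*(m - 3)*(m^2 + 8*m + 16) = (m - 5)*(m - 3)*(m + 4)*(m + 4)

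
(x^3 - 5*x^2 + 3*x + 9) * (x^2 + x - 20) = x^5 - 4*x^4 - 22*x^3 + 112*x^2 - 51*x - 180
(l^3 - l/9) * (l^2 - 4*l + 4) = l^5 - 4*l^4 + 35*l^3/9 + 4*l^2/9 - 4*l/9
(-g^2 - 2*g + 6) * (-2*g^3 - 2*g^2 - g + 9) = 2*g^5 + 6*g^4 - 7*g^3 - 19*g^2 - 24*g + 54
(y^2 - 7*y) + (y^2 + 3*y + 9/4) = 2*y^2 - 4*y + 9/4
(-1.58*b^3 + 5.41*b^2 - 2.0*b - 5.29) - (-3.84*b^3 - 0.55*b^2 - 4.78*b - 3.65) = 2.26*b^3 + 5.96*b^2 + 2.78*b - 1.64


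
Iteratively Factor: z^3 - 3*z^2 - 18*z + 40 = (z - 2)*(z^2 - z - 20) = (z - 2)*(z + 4)*(z - 5)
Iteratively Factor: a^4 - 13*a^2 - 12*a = (a - 4)*(a^3 + 4*a^2 + 3*a) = a*(a - 4)*(a^2 + 4*a + 3) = a*(a - 4)*(a + 3)*(a + 1)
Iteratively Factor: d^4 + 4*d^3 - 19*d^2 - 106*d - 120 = (d + 3)*(d^3 + d^2 - 22*d - 40) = (d + 2)*(d + 3)*(d^2 - d - 20) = (d - 5)*(d + 2)*(d + 3)*(d + 4)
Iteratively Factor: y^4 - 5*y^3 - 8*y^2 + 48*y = (y + 3)*(y^3 - 8*y^2 + 16*y) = (y - 4)*(y + 3)*(y^2 - 4*y) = (y - 4)^2*(y + 3)*(y)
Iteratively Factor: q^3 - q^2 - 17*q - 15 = (q + 1)*(q^2 - 2*q - 15) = (q + 1)*(q + 3)*(q - 5)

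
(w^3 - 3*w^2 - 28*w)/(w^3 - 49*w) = (w + 4)/(w + 7)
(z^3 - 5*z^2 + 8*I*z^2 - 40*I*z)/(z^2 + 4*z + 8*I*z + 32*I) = z*(z - 5)/(z + 4)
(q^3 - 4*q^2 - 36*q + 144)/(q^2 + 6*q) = q - 10 + 24/q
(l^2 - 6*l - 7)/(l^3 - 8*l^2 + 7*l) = (l + 1)/(l*(l - 1))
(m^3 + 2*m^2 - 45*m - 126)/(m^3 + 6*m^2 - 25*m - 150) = (m^2 - 4*m - 21)/(m^2 - 25)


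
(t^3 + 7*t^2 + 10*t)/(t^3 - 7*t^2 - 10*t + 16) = t*(t + 5)/(t^2 - 9*t + 8)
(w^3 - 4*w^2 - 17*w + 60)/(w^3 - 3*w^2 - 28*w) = (w^2 - 8*w + 15)/(w*(w - 7))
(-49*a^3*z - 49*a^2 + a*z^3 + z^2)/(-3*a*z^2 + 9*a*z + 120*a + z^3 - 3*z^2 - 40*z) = (49*a^3*z + 49*a^2 - a*z^3 - z^2)/(3*a*z^2 - 9*a*z - 120*a - z^3 + 3*z^2 + 40*z)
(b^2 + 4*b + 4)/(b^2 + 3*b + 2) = (b + 2)/(b + 1)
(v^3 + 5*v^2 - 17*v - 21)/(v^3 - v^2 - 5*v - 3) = (v + 7)/(v + 1)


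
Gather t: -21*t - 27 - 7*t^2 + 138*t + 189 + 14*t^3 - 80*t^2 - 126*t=14*t^3 - 87*t^2 - 9*t + 162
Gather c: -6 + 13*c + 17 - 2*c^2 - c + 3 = -2*c^2 + 12*c + 14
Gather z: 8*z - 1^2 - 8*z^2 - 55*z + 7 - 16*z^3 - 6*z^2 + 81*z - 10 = -16*z^3 - 14*z^2 + 34*z - 4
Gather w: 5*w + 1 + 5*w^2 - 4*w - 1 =5*w^2 + w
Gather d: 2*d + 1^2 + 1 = 2*d + 2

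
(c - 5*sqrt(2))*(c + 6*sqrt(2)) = c^2 + sqrt(2)*c - 60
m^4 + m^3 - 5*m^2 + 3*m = m*(m - 1)^2*(m + 3)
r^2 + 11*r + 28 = (r + 4)*(r + 7)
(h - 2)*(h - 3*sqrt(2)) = h^2 - 3*sqrt(2)*h - 2*h + 6*sqrt(2)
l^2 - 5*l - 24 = (l - 8)*(l + 3)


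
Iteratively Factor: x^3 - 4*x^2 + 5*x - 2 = (x - 1)*(x^2 - 3*x + 2) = (x - 2)*(x - 1)*(x - 1)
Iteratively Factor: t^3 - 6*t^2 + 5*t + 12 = (t - 4)*(t^2 - 2*t - 3) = (t - 4)*(t - 3)*(t + 1)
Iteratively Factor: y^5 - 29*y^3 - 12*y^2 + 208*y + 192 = (y + 3)*(y^4 - 3*y^3 - 20*y^2 + 48*y + 64) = (y - 4)*(y + 3)*(y^3 + y^2 - 16*y - 16) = (y - 4)*(y + 1)*(y + 3)*(y^2 - 16) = (y - 4)*(y + 1)*(y + 3)*(y + 4)*(y - 4)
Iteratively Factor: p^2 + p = (p)*(p + 1)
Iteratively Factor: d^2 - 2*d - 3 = (d + 1)*(d - 3)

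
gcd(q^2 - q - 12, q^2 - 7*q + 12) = q - 4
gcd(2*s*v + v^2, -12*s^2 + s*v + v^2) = 1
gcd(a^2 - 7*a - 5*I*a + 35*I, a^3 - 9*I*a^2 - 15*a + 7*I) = 1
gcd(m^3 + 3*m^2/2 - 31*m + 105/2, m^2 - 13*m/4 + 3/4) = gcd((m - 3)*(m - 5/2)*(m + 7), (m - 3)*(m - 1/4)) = m - 3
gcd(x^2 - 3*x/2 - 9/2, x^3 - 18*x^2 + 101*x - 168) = x - 3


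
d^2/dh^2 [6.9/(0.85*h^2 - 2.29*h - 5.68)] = (9.9705*h^2 - 26.8617*h - 6.9*(1.7*h - 2.29)*(3.4*h - 4.58) - 66.6264)/(-0.85*h^2 + 2.29*h + 5.68)^3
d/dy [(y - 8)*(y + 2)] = 2*y - 6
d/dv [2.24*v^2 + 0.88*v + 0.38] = 4.48*v + 0.88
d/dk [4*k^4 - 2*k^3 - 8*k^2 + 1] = 2*k*(8*k^2 - 3*k - 8)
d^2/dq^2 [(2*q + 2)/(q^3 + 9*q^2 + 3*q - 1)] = 12*(3*(q + 1)*(q^2 + 6*q + 1)^2 - (q^2 + 6*q + (q + 1)*(q + 3) + 1)*(q^3 + 9*q^2 + 3*q - 1))/(q^3 + 9*q^2 + 3*q - 1)^3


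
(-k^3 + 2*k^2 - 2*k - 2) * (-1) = k^3 - 2*k^2 + 2*k + 2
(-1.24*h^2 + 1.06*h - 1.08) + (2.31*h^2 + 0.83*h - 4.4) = 1.07*h^2 + 1.89*h - 5.48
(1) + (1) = 2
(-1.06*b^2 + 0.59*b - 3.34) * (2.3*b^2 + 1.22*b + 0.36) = -2.438*b^4 + 0.0637999999999996*b^3 - 7.3438*b^2 - 3.8624*b - 1.2024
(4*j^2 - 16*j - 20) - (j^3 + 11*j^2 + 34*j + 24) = -j^3 - 7*j^2 - 50*j - 44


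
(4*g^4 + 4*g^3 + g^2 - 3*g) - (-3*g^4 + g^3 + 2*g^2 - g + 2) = 7*g^4 + 3*g^3 - g^2 - 2*g - 2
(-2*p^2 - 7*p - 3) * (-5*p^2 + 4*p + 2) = 10*p^4 + 27*p^3 - 17*p^2 - 26*p - 6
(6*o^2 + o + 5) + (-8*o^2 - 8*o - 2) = -2*o^2 - 7*o + 3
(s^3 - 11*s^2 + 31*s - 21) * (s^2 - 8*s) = s^5 - 19*s^4 + 119*s^3 - 269*s^2 + 168*s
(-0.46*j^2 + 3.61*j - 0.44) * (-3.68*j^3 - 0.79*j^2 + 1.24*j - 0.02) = 1.6928*j^5 - 12.9214*j^4 - 1.8031*j^3 + 4.8332*j^2 - 0.6178*j + 0.0088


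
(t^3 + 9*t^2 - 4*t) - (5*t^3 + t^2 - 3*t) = -4*t^3 + 8*t^2 - t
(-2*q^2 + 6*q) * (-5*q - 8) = 10*q^3 - 14*q^2 - 48*q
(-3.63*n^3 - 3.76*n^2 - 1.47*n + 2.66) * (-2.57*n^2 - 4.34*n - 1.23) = 9.3291*n^5 + 25.4174*n^4 + 24.5612*n^3 + 4.1684*n^2 - 9.7363*n - 3.2718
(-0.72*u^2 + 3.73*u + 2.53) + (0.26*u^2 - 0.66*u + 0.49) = -0.46*u^2 + 3.07*u + 3.02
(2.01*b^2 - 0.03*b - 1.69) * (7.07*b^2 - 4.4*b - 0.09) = 14.2107*b^4 - 9.0561*b^3 - 11.9972*b^2 + 7.4387*b + 0.1521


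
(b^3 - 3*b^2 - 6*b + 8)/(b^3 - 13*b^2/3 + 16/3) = 3*(b^2 + b - 2)/(3*b^2 - b - 4)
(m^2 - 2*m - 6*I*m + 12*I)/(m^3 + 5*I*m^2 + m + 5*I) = (m^2 - 2*m - 6*I*m + 12*I)/(m^3 + 5*I*m^2 + m + 5*I)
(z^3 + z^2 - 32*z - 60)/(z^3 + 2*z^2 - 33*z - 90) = (z + 2)/(z + 3)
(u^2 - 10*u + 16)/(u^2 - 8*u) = (u - 2)/u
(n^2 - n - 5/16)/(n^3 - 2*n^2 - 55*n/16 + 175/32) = 2*(4*n + 1)/(8*n^2 - 6*n - 35)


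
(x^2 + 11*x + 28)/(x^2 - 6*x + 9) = (x^2 + 11*x + 28)/(x^2 - 6*x + 9)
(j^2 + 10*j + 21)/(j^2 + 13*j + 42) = (j + 3)/(j + 6)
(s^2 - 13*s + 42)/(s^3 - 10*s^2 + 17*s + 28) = (s - 6)/(s^2 - 3*s - 4)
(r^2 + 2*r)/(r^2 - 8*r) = (r + 2)/(r - 8)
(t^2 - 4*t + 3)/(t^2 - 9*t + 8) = (t - 3)/(t - 8)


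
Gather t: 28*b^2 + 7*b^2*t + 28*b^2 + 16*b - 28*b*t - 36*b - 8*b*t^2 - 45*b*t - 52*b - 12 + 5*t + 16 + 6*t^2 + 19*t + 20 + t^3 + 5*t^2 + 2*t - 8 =56*b^2 - 72*b + t^3 + t^2*(11 - 8*b) + t*(7*b^2 - 73*b + 26) + 16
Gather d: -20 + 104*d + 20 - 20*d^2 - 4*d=-20*d^2 + 100*d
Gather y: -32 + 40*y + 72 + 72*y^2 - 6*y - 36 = 72*y^2 + 34*y + 4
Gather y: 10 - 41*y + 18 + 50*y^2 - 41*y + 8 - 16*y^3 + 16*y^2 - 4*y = -16*y^3 + 66*y^2 - 86*y + 36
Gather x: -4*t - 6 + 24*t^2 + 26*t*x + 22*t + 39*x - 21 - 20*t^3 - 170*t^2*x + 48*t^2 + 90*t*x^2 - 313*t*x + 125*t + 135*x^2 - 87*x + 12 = -20*t^3 + 72*t^2 + 143*t + x^2*(90*t + 135) + x*(-170*t^2 - 287*t - 48) - 15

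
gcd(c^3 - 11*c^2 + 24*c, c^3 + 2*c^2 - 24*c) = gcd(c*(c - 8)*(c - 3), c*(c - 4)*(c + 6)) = c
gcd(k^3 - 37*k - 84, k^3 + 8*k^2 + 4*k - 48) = k + 4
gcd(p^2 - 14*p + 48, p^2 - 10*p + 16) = p - 8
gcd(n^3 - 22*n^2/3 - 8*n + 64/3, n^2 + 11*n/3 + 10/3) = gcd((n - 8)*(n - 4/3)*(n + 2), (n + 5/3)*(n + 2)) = n + 2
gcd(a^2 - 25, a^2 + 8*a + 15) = a + 5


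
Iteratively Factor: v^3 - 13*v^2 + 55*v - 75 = (v - 5)*(v^2 - 8*v + 15) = (v - 5)^2*(v - 3)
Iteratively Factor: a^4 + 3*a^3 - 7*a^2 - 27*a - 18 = (a + 1)*(a^3 + 2*a^2 - 9*a - 18) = (a - 3)*(a + 1)*(a^2 + 5*a + 6) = (a - 3)*(a + 1)*(a + 2)*(a + 3)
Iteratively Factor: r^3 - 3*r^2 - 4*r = (r + 1)*(r^2 - 4*r) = r*(r + 1)*(r - 4)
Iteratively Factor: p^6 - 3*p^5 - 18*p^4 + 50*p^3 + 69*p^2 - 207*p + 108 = (p + 3)*(p^5 - 6*p^4 + 50*p^2 - 81*p + 36) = (p - 1)*(p + 3)*(p^4 - 5*p^3 - 5*p^2 + 45*p - 36) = (p - 1)*(p + 3)^2*(p^3 - 8*p^2 + 19*p - 12) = (p - 1)^2*(p + 3)^2*(p^2 - 7*p + 12) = (p - 4)*(p - 1)^2*(p + 3)^2*(p - 3)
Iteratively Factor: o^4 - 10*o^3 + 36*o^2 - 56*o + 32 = (o - 2)*(o^3 - 8*o^2 + 20*o - 16) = (o - 2)^2*(o^2 - 6*o + 8) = (o - 4)*(o - 2)^2*(o - 2)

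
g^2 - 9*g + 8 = (g - 8)*(g - 1)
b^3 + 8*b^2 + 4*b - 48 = (b - 2)*(b + 4)*(b + 6)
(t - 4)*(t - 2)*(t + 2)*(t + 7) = t^4 + 3*t^3 - 32*t^2 - 12*t + 112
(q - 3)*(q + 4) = q^2 + q - 12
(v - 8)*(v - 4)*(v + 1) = v^3 - 11*v^2 + 20*v + 32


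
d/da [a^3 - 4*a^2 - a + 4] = 3*a^2 - 8*a - 1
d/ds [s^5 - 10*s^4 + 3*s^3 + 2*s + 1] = 5*s^4 - 40*s^3 + 9*s^2 + 2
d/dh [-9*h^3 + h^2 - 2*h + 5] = -27*h^2 + 2*h - 2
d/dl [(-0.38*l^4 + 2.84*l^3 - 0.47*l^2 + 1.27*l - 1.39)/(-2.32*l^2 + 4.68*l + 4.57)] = (1.7632*l^5 - 11.924*l^4 + 19.636*l^3 + 39.6832*l^2 - 10.7454*l + 12.3091)/(5.3824*l^4 - 21.7152*l^3 + 0.697599999999998*l^2 + 42.7752*l + 20.8849)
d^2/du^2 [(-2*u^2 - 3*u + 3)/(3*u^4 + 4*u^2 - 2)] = 4*(-27*u^8 - 81*u^7 + 147*u^6 - 54*u^5 + 90*u^4 - 114*u^3 + 102*u^2 - 36*u + 8)/(27*u^12 + 108*u^10 + 90*u^8 - 80*u^6 - 60*u^4 + 48*u^2 - 8)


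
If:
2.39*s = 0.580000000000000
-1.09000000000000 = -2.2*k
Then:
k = 0.50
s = 0.24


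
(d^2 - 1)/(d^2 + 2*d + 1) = (d - 1)/(d + 1)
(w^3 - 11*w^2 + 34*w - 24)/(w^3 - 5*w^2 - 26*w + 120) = (w - 1)/(w + 5)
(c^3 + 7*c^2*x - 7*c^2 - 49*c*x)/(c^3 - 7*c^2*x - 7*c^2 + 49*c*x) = (-c - 7*x)/(-c + 7*x)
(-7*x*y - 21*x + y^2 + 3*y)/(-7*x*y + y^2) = (y + 3)/y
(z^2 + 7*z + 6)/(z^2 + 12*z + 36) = (z + 1)/(z + 6)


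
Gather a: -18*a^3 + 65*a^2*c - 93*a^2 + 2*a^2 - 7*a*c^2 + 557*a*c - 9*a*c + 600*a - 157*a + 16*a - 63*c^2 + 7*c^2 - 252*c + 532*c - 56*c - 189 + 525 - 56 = -18*a^3 + a^2*(65*c - 91) + a*(-7*c^2 + 548*c + 459) - 56*c^2 + 224*c + 280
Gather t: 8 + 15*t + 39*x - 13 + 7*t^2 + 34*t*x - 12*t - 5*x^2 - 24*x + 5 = 7*t^2 + t*(34*x + 3) - 5*x^2 + 15*x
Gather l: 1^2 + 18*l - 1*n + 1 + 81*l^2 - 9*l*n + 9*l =81*l^2 + l*(27 - 9*n) - n + 2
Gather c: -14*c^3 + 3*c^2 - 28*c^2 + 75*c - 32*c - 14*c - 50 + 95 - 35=-14*c^3 - 25*c^2 + 29*c + 10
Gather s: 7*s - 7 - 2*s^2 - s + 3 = -2*s^2 + 6*s - 4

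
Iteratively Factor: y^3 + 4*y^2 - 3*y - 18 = (y + 3)*(y^2 + y - 6) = (y - 2)*(y + 3)*(y + 3)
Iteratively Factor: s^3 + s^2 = (s)*(s^2 + s) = s*(s + 1)*(s)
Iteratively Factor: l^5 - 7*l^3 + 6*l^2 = (l)*(l^4 - 7*l^2 + 6*l) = l^2*(l^3 - 7*l + 6) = l^2*(l - 2)*(l^2 + 2*l - 3) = l^2*(l - 2)*(l + 3)*(l - 1)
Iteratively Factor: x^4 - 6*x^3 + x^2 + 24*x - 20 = (x - 1)*(x^3 - 5*x^2 - 4*x + 20) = (x - 1)*(x + 2)*(x^2 - 7*x + 10) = (x - 5)*(x - 1)*(x + 2)*(x - 2)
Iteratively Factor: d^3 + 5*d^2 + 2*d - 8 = (d - 1)*(d^2 + 6*d + 8) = (d - 1)*(d + 4)*(d + 2)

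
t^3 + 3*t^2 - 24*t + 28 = (t - 2)^2*(t + 7)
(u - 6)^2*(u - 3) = u^3 - 15*u^2 + 72*u - 108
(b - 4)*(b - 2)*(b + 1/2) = b^3 - 11*b^2/2 + 5*b + 4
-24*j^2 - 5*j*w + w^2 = (-8*j + w)*(3*j + w)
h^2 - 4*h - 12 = (h - 6)*(h + 2)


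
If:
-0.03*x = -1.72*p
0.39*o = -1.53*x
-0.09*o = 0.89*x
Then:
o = 0.00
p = 0.00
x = 0.00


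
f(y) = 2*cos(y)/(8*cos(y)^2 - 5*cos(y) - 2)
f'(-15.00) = -0.21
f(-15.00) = -0.24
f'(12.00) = -30.25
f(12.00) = -3.23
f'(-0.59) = -21.03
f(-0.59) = -2.63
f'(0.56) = 33.77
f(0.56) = -3.43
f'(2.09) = 1.15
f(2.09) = -0.40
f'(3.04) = 0.02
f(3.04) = -0.18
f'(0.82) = 2.94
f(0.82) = -0.81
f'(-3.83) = 0.20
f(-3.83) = -0.23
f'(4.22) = -1.44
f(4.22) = -0.44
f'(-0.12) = -2.79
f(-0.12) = 2.16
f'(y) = 2*(16*sin(y)*cos(y) - 5*sin(y))*cos(y)/(8*cos(y)^2 - 5*cos(y) - 2)^2 - 2*sin(y)/(8*cos(y)^2 - 5*cos(y) - 2)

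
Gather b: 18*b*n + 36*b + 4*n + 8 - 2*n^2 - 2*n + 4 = b*(18*n + 36) - 2*n^2 + 2*n + 12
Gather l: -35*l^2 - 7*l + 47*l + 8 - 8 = -35*l^2 + 40*l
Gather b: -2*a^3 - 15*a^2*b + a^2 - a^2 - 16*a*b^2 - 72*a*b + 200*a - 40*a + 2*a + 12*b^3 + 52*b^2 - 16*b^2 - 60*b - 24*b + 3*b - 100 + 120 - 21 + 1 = -2*a^3 + 162*a + 12*b^3 + b^2*(36 - 16*a) + b*(-15*a^2 - 72*a - 81)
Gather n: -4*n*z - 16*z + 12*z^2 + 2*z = -4*n*z + 12*z^2 - 14*z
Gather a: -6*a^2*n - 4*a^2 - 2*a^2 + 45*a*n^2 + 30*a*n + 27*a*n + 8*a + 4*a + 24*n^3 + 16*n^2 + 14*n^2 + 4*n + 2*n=a^2*(-6*n - 6) + a*(45*n^2 + 57*n + 12) + 24*n^3 + 30*n^2 + 6*n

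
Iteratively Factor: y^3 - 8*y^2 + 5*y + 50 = (y - 5)*(y^2 - 3*y - 10) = (y - 5)*(y + 2)*(y - 5)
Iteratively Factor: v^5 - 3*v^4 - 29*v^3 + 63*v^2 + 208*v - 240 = (v + 3)*(v^4 - 6*v^3 - 11*v^2 + 96*v - 80) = (v - 1)*(v + 3)*(v^3 - 5*v^2 - 16*v + 80) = (v - 4)*(v - 1)*(v + 3)*(v^2 - v - 20) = (v - 5)*(v - 4)*(v - 1)*(v + 3)*(v + 4)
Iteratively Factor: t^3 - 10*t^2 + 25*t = (t)*(t^2 - 10*t + 25) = t*(t - 5)*(t - 5)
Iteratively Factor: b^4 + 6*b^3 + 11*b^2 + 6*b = (b + 3)*(b^3 + 3*b^2 + 2*b) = (b + 2)*(b + 3)*(b^2 + b) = b*(b + 2)*(b + 3)*(b + 1)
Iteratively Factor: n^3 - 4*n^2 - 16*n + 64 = (n - 4)*(n^2 - 16) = (n - 4)*(n + 4)*(n - 4)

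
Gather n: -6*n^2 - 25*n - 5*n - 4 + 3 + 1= -6*n^2 - 30*n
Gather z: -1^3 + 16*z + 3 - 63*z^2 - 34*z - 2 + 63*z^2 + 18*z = 0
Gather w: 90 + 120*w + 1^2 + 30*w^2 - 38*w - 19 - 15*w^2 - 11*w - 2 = 15*w^2 + 71*w + 70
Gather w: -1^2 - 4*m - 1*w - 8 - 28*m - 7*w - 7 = -32*m - 8*w - 16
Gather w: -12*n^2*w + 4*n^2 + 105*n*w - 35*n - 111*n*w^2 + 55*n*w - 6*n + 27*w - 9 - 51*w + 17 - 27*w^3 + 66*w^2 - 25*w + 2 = 4*n^2 - 41*n - 27*w^3 + w^2*(66 - 111*n) + w*(-12*n^2 + 160*n - 49) + 10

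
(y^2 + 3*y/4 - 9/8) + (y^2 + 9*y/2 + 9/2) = 2*y^2 + 21*y/4 + 27/8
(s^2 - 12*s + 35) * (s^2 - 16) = s^4 - 12*s^3 + 19*s^2 + 192*s - 560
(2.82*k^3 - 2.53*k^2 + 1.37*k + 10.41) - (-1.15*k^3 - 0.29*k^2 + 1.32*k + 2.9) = 3.97*k^3 - 2.24*k^2 + 0.05*k + 7.51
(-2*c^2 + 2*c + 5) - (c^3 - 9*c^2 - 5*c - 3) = -c^3 + 7*c^2 + 7*c + 8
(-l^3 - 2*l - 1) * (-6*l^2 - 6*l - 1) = 6*l^5 + 6*l^4 + 13*l^3 + 18*l^2 + 8*l + 1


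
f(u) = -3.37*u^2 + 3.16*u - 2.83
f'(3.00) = -17.06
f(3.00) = -23.68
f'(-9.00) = 63.82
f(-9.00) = -304.24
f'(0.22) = 1.68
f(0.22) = -2.30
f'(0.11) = 2.42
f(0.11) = -2.52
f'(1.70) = -8.30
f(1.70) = -7.20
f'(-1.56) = 13.67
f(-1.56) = -15.96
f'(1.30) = -5.60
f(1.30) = -4.42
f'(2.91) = -16.45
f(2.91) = -22.17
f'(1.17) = -4.73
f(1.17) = -3.75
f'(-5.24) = 38.48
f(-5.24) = -111.92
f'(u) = 3.16 - 6.74*u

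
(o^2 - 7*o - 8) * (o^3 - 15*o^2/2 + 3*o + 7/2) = o^5 - 29*o^4/2 + 95*o^3/2 + 85*o^2/2 - 97*o/2 - 28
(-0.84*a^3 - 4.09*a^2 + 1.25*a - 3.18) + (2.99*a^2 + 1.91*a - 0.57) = -0.84*a^3 - 1.1*a^2 + 3.16*a - 3.75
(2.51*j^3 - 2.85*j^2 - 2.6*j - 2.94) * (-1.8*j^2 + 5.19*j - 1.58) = -4.518*j^5 + 18.1569*j^4 - 14.0773*j^3 - 3.699*j^2 - 11.1506*j + 4.6452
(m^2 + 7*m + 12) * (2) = 2*m^2 + 14*m + 24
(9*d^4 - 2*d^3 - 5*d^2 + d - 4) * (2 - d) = -9*d^5 + 20*d^4 + d^3 - 11*d^2 + 6*d - 8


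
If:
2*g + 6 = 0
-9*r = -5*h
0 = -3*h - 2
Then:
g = -3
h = -2/3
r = -10/27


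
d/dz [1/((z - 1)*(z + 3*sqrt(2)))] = ((1 - z)*(z + 3*sqrt(2)) - (z - 1)^2)/((z - 1)^3*(z + 3*sqrt(2))^2)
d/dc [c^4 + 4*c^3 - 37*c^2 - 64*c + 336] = 4*c^3 + 12*c^2 - 74*c - 64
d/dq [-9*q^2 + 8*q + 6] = 8 - 18*q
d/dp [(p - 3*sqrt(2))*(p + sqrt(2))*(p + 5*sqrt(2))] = 3*p^2 + 6*sqrt(2)*p - 26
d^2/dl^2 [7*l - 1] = 0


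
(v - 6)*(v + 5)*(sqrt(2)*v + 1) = sqrt(2)*v^3 - sqrt(2)*v^2 + v^2 - 30*sqrt(2)*v - v - 30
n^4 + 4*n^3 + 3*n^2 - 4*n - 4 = (n - 1)*(n + 1)*(n + 2)^2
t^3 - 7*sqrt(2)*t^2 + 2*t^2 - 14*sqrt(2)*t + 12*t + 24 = (t + 2)*(t - 6*sqrt(2))*(t - sqrt(2))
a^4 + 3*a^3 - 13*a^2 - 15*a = a*(a - 3)*(a + 1)*(a + 5)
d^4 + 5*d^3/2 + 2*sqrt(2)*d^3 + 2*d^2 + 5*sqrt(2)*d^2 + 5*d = d*(d + 5/2)*(d + sqrt(2))^2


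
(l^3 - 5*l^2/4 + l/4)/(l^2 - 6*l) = (4*l^2 - 5*l + 1)/(4*(l - 6))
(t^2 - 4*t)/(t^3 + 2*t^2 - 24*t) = 1/(t + 6)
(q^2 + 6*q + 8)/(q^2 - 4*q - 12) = (q + 4)/(q - 6)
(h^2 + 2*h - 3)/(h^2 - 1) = (h + 3)/(h + 1)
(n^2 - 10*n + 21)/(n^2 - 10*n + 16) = (n^2 - 10*n + 21)/(n^2 - 10*n + 16)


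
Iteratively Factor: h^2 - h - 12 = (h - 4)*(h + 3)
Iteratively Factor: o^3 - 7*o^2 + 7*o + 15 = (o - 3)*(o^2 - 4*o - 5) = (o - 5)*(o - 3)*(o + 1)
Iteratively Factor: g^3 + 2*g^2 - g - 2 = (g + 1)*(g^2 + g - 2) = (g - 1)*(g + 1)*(g + 2)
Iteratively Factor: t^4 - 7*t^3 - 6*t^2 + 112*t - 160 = (t - 5)*(t^3 - 2*t^2 - 16*t + 32) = (t - 5)*(t + 4)*(t^2 - 6*t + 8) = (t - 5)*(t - 2)*(t + 4)*(t - 4)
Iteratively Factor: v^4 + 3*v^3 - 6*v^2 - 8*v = (v + 4)*(v^3 - v^2 - 2*v) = (v - 2)*(v + 4)*(v^2 + v) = v*(v - 2)*(v + 4)*(v + 1)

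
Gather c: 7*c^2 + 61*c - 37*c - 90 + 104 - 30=7*c^2 + 24*c - 16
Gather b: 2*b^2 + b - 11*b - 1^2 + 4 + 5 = 2*b^2 - 10*b + 8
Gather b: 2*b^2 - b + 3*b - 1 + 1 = 2*b^2 + 2*b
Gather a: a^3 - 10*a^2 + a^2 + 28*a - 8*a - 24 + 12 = a^3 - 9*a^2 + 20*a - 12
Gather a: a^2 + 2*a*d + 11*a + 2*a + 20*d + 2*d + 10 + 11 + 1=a^2 + a*(2*d + 13) + 22*d + 22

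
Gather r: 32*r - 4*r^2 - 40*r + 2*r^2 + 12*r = -2*r^2 + 4*r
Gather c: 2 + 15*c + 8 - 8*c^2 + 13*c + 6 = -8*c^2 + 28*c + 16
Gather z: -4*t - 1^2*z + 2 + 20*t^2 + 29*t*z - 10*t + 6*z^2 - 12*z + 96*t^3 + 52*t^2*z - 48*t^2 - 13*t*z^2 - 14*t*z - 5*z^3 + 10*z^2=96*t^3 - 28*t^2 - 14*t - 5*z^3 + z^2*(16 - 13*t) + z*(52*t^2 + 15*t - 13) + 2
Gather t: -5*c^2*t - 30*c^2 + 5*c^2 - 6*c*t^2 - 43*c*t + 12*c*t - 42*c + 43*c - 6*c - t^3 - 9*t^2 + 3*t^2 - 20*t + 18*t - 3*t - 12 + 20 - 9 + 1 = -25*c^2 - 5*c - t^3 + t^2*(-6*c - 6) + t*(-5*c^2 - 31*c - 5)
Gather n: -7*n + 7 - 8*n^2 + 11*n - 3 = -8*n^2 + 4*n + 4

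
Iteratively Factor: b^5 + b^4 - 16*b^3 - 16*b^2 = (b)*(b^4 + b^3 - 16*b^2 - 16*b) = b*(b + 1)*(b^3 - 16*b) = b^2*(b + 1)*(b^2 - 16) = b^2*(b - 4)*(b + 1)*(b + 4)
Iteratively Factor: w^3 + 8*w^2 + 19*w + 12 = (w + 4)*(w^2 + 4*w + 3) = (w + 3)*(w + 4)*(w + 1)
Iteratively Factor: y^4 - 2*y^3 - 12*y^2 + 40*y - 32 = (y - 2)*(y^3 - 12*y + 16) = (y - 2)*(y + 4)*(y^2 - 4*y + 4) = (y - 2)^2*(y + 4)*(y - 2)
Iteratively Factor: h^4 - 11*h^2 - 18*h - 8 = (h + 1)*(h^3 - h^2 - 10*h - 8) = (h - 4)*(h + 1)*(h^2 + 3*h + 2) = (h - 4)*(h + 1)^2*(h + 2)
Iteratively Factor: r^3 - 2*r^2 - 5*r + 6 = (r - 1)*(r^2 - r - 6) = (r - 3)*(r - 1)*(r + 2)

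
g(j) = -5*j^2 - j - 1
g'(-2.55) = 24.50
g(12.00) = -733.00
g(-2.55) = -30.96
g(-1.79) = -15.23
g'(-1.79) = 16.90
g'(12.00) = -121.00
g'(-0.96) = 8.60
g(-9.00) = -397.00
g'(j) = -10*j - 1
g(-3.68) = -65.03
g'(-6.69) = 65.90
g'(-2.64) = 25.40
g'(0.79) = -8.90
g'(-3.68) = 35.80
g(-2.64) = -33.21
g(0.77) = -4.73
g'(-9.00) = 89.00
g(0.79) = -4.91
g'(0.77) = -8.70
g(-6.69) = -218.09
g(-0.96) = -4.65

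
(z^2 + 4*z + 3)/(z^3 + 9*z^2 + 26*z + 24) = (z + 1)/(z^2 + 6*z + 8)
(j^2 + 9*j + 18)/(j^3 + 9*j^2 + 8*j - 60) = (j + 3)/(j^2 + 3*j - 10)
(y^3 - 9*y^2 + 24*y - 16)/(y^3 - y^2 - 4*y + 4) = (y^2 - 8*y + 16)/(y^2 - 4)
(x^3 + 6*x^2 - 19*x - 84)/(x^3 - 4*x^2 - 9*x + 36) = (x + 7)/(x - 3)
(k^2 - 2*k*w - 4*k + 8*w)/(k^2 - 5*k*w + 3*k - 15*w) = (k^2 - 2*k*w - 4*k + 8*w)/(k^2 - 5*k*w + 3*k - 15*w)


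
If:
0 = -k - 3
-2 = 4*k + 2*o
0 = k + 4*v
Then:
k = -3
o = 5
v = 3/4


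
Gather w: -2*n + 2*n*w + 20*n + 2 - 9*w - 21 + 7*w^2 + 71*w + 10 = 18*n + 7*w^2 + w*(2*n + 62) - 9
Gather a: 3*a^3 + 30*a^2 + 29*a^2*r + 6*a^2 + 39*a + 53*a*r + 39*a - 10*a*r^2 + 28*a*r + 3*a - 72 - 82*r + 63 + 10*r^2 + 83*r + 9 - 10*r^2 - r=3*a^3 + a^2*(29*r + 36) + a*(-10*r^2 + 81*r + 81)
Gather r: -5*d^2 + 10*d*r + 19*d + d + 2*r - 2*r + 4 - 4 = -5*d^2 + 10*d*r + 20*d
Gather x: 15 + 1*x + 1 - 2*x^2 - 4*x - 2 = -2*x^2 - 3*x + 14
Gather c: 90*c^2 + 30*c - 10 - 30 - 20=90*c^2 + 30*c - 60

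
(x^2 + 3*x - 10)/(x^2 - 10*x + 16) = (x + 5)/(x - 8)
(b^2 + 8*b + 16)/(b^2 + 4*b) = (b + 4)/b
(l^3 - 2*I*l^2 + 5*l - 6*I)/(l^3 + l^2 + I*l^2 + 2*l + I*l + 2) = (l - 3*I)/(l + 1)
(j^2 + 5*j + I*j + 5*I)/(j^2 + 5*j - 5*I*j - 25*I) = (j + I)/(j - 5*I)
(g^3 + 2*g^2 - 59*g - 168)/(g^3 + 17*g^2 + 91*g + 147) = (g - 8)/(g + 7)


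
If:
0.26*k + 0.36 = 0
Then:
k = -1.38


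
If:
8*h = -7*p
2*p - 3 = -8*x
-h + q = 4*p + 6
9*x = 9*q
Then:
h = 35/24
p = -5/3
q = 19/24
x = 19/24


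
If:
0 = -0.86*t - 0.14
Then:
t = -0.16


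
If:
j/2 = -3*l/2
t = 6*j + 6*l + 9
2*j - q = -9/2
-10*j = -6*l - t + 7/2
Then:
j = 11/16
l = -11/48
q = 47/8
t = 47/4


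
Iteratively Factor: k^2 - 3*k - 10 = (k + 2)*(k - 5)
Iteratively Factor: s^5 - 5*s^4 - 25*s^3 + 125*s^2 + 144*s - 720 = (s - 5)*(s^4 - 25*s^2 + 144) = (s - 5)*(s + 3)*(s^3 - 3*s^2 - 16*s + 48) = (s - 5)*(s - 3)*(s + 3)*(s^2 - 16) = (s - 5)*(s - 3)*(s + 3)*(s + 4)*(s - 4)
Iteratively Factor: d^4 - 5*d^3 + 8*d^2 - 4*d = (d - 2)*(d^3 - 3*d^2 + 2*d) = (d - 2)^2*(d^2 - d) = d*(d - 2)^2*(d - 1)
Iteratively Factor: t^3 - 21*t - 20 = (t + 1)*(t^2 - t - 20) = (t - 5)*(t + 1)*(t + 4)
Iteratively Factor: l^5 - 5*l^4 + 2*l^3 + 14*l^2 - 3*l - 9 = (l - 1)*(l^4 - 4*l^3 - 2*l^2 + 12*l + 9) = (l - 3)*(l - 1)*(l^3 - l^2 - 5*l - 3) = (l - 3)*(l - 1)*(l + 1)*(l^2 - 2*l - 3) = (l - 3)*(l - 1)*(l + 1)^2*(l - 3)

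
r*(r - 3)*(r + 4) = r^3 + r^2 - 12*r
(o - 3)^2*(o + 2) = o^3 - 4*o^2 - 3*o + 18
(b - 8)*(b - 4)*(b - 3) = b^3 - 15*b^2 + 68*b - 96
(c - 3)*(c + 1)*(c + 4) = c^3 + 2*c^2 - 11*c - 12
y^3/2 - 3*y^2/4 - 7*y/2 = y*(y/2 + 1)*(y - 7/2)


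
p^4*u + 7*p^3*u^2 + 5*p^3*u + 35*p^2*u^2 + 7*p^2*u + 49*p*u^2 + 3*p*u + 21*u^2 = (p + 1)*(p + 3)*(p + 7*u)*(p*u + u)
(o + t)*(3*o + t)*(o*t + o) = 3*o^3*t + 3*o^3 + 4*o^2*t^2 + 4*o^2*t + o*t^3 + o*t^2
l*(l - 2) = l^2 - 2*l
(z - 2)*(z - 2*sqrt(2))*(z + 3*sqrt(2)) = z^3 - 2*z^2 + sqrt(2)*z^2 - 12*z - 2*sqrt(2)*z + 24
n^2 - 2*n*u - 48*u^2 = (n - 8*u)*(n + 6*u)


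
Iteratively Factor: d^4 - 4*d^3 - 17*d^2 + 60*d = (d + 4)*(d^3 - 8*d^2 + 15*d) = (d - 3)*(d + 4)*(d^2 - 5*d) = (d - 5)*(d - 3)*(d + 4)*(d)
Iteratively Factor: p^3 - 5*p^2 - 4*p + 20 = (p - 5)*(p^2 - 4) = (p - 5)*(p + 2)*(p - 2)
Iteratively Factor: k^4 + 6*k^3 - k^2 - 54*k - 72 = (k - 3)*(k^3 + 9*k^2 + 26*k + 24) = (k - 3)*(k + 2)*(k^2 + 7*k + 12) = (k - 3)*(k + 2)*(k + 3)*(k + 4)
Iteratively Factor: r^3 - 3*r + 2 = (r + 2)*(r^2 - 2*r + 1) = (r - 1)*(r + 2)*(r - 1)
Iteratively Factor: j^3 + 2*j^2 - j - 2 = (j + 1)*(j^2 + j - 2) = (j + 1)*(j + 2)*(j - 1)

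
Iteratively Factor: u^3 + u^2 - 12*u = (u)*(u^2 + u - 12) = u*(u - 3)*(u + 4)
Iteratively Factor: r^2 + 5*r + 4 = (r + 4)*(r + 1)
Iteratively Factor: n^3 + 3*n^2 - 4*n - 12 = (n + 3)*(n^2 - 4) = (n - 2)*(n + 3)*(n + 2)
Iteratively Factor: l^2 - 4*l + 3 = (l - 1)*(l - 3)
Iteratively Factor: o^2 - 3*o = (o - 3)*(o)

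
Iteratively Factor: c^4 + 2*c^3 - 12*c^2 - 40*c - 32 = (c + 2)*(c^3 - 12*c - 16) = (c + 2)^2*(c^2 - 2*c - 8) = (c + 2)^3*(c - 4)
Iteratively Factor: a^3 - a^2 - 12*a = (a + 3)*(a^2 - 4*a) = (a - 4)*(a + 3)*(a)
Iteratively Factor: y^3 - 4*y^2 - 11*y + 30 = (y - 5)*(y^2 + y - 6) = (y - 5)*(y - 2)*(y + 3)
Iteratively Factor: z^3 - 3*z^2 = (z - 3)*(z^2) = z*(z - 3)*(z)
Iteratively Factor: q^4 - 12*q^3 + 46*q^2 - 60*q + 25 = (q - 5)*(q^3 - 7*q^2 + 11*q - 5) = (q - 5)^2*(q^2 - 2*q + 1) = (q - 5)^2*(q - 1)*(q - 1)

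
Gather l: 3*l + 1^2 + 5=3*l + 6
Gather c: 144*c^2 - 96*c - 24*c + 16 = 144*c^2 - 120*c + 16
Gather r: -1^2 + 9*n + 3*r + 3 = 9*n + 3*r + 2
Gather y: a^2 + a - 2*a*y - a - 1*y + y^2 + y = a^2 - 2*a*y + y^2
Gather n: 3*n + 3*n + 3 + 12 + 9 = 6*n + 24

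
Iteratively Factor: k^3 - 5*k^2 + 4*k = (k)*(k^2 - 5*k + 4) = k*(k - 1)*(k - 4)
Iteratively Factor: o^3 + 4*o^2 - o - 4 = (o + 4)*(o^2 - 1) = (o + 1)*(o + 4)*(o - 1)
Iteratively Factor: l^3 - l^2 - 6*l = (l + 2)*(l^2 - 3*l) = l*(l + 2)*(l - 3)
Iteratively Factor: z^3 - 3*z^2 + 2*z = (z - 2)*(z^2 - z) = z*(z - 2)*(z - 1)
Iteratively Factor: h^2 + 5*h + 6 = (h + 3)*(h + 2)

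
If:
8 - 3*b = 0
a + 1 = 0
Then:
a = -1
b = 8/3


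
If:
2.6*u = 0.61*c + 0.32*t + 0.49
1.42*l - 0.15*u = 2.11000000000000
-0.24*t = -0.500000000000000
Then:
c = 4.26229508196721*u - 1.89617486338798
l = 0.105633802816901*u + 1.48591549295775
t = 2.08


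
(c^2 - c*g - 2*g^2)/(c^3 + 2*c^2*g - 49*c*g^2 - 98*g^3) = (c^2 - c*g - 2*g^2)/(c^3 + 2*c^2*g - 49*c*g^2 - 98*g^3)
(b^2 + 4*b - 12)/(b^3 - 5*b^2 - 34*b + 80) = (b + 6)/(b^2 - 3*b - 40)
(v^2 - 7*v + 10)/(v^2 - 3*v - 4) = (-v^2 + 7*v - 10)/(-v^2 + 3*v + 4)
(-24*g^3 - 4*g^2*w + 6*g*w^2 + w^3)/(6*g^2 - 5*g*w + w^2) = (12*g^2 + 8*g*w + w^2)/(-3*g + w)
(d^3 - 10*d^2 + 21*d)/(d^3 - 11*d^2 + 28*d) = (d - 3)/(d - 4)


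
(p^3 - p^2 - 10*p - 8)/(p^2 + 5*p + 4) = (p^2 - 2*p - 8)/(p + 4)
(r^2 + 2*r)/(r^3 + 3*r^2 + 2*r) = 1/(r + 1)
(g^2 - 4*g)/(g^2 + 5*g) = (g - 4)/(g + 5)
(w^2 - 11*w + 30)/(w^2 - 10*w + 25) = (w - 6)/(w - 5)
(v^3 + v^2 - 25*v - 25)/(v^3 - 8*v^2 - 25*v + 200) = (v + 1)/(v - 8)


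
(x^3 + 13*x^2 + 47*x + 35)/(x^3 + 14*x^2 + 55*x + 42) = (x + 5)/(x + 6)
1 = 1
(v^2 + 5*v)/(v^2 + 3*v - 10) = v/(v - 2)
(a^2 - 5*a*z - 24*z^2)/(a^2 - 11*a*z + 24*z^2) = (-a - 3*z)/(-a + 3*z)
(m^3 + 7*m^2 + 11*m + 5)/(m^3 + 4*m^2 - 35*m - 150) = (m^2 + 2*m + 1)/(m^2 - m - 30)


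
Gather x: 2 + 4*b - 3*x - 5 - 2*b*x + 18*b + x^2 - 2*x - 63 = 22*b + x^2 + x*(-2*b - 5) - 66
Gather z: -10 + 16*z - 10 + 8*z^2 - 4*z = 8*z^2 + 12*z - 20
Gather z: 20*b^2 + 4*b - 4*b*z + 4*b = 20*b^2 - 4*b*z + 8*b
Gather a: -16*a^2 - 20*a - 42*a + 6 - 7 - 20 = -16*a^2 - 62*a - 21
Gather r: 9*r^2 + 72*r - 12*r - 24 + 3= 9*r^2 + 60*r - 21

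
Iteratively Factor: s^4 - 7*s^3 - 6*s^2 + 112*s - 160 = (s + 4)*(s^3 - 11*s^2 + 38*s - 40) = (s - 5)*(s + 4)*(s^2 - 6*s + 8) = (s - 5)*(s - 2)*(s + 4)*(s - 4)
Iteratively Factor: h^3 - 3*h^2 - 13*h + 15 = (h - 1)*(h^2 - 2*h - 15) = (h - 1)*(h + 3)*(h - 5)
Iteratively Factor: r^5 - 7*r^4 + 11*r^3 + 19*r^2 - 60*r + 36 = (r - 2)*(r^4 - 5*r^3 + r^2 + 21*r - 18) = (r - 2)*(r + 2)*(r^3 - 7*r^2 + 15*r - 9) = (r - 2)*(r - 1)*(r + 2)*(r^2 - 6*r + 9) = (r - 3)*(r - 2)*(r - 1)*(r + 2)*(r - 3)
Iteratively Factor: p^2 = (p)*(p)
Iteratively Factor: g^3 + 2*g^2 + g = (g + 1)*(g^2 + g) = g*(g + 1)*(g + 1)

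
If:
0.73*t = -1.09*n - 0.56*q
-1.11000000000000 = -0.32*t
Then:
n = -0.513761467889908*q - 2.32310779816514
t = 3.47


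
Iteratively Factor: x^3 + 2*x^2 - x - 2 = (x + 1)*(x^2 + x - 2) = (x + 1)*(x + 2)*(x - 1)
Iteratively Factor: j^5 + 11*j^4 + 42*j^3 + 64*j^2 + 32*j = (j + 4)*(j^4 + 7*j^3 + 14*j^2 + 8*j) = (j + 2)*(j + 4)*(j^3 + 5*j^2 + 4*j) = (j + 1)*(j + 2)*(j + 4)*(j^2 + 4*j) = j*(j + 1)*(j + 2)*(j + 4)*(j + 4)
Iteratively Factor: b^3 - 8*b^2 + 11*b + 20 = (b - 5)*(b^2 - 3*b - 4) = (b - 5)*(b - 4)*(b + 1)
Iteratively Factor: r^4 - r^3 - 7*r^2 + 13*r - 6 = (r + 3)*(r^3 - 4*r^2 + 5*r - 2) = (r - 1)*(r + 3)*(r^2 - 3*r + 2) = (r - 2)*(r - 1)*(r + 3)*(r - 1)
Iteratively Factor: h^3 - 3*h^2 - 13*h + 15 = (h + 3)*(h^2 - 6*h + 5) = (h - 5)*(h + 3)*(h - 1)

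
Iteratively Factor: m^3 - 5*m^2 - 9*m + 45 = (m + 3)*(m^2 - 8*m + 15) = (m - 5)*(m + 3)*(m - 3)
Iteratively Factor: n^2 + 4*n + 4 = (n + 2)*(n + 2)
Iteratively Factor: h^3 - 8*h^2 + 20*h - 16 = (h - 2)*(h^2 - 6*h + 8) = (h - 2)^2*(h - 4)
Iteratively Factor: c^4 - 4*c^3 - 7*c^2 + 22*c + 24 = (c - 3)*(c^3 - c^2 - 10*c - 8) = (c - 3)*(c + 1)*(c^2 - 2*c - 8) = (c - 4)*(c - 3)*(c + 1)*(c + 2)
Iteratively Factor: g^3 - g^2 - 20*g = (g - 5)*(g^2 + 4*g) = (g - 5)*(g + 4)*(g)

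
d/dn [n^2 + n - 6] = 2*n + 1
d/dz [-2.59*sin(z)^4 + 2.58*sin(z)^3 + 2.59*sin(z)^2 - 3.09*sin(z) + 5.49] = 1.295*sin(4*z) - 1.155*cos(z) - 1.935*cos(3*z)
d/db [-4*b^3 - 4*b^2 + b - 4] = -12*b^2 - 8*b + 1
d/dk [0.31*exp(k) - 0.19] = 0.31*exp(k)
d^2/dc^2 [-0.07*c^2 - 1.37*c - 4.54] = -0.140000000000000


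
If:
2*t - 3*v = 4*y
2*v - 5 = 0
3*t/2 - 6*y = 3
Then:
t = 11/2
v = 5/2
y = 7/8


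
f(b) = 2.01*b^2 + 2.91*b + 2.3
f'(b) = 4.02*b + 2.91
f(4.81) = 62.80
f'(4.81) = 22.25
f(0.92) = 6.68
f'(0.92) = 6.61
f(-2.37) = 6.69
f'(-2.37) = -6.62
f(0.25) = 3.15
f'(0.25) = 3.92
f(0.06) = 2.48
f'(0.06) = 3.15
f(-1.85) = 3.80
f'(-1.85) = -4.53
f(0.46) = 4.06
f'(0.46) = 4.76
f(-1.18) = 1.66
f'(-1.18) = -1.83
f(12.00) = 326.66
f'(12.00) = 51.15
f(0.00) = 2.30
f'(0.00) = 2.91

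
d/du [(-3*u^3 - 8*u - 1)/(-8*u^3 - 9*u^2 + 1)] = (27*u^4 - 128*u^3 - 105*u^2 - 18*u - 8)/(64*u^6 + 144*u^5 + 81*u^4 - 16*u^3 - 18*u^2 + 1)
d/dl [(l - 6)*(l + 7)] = 2*l + 1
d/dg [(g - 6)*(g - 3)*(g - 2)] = 3*g^2 - 22*g + 36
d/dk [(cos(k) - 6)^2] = 2*(6 - cos(k))*sin(k)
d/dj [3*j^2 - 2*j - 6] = 6*j - 2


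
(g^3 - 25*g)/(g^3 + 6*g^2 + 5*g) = (g - 5)/(g + 1)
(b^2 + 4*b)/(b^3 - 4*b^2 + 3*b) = (b + 4)/(b^2 - 4*b + 3)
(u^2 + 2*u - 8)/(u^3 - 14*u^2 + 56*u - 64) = (u + 4)/(u^2 - 12*u + 32)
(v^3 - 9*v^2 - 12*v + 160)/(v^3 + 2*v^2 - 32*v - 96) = (v^2 - 13*v + 40)/(v^2 - 2*v - 24)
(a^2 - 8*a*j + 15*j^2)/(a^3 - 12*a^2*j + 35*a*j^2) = (a - 3*j)/(a*(a - 7*j))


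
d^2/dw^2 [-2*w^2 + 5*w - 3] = -4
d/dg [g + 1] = 1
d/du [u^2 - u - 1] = 2*u - 1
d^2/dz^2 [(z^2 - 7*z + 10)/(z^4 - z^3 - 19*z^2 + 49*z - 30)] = 2*(3*z^5 - 27*z^4 - 22*z^3 + 150*z^2 + 435*z - 1115)/(z^9 + 3*z^8 - 48*z^7 - 56*z^6 + 906*z^5 - 618*z^4 - 5768*z^3 + 13680*z^2 - 11475*z + 3375)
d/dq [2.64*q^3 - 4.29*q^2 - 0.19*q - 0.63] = 7.92*q^2 - 8.58*q - 0.19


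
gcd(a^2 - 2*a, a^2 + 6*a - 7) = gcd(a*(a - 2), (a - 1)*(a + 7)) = 1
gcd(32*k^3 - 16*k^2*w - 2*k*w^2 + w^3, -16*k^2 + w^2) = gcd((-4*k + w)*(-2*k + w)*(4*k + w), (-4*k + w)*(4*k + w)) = -16*k^2 + w^2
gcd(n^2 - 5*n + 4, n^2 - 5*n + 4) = n^2 - 5*n + 4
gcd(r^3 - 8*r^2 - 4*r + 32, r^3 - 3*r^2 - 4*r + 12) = r^2 - 4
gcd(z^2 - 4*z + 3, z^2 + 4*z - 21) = z - 3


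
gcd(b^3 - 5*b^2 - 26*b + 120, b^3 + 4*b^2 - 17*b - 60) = b^2 + b - 20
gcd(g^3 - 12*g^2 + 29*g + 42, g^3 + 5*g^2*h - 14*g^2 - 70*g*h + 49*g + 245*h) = g - 7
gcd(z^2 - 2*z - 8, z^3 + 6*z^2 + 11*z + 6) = z + 2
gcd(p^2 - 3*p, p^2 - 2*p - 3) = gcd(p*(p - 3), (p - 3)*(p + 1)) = p - 3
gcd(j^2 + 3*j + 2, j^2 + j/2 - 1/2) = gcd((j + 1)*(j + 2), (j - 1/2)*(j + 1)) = j + 1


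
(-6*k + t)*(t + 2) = -6*k*t - 12*k + t^2 + 2*t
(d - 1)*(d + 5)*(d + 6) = d^3 + 10*d^2 + 19*d - 30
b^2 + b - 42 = (b - 6)*(b + 7)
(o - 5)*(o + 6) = o^2 + o - 30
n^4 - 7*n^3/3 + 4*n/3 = n*(n - 2)*(n - 1)*(n + 2/3)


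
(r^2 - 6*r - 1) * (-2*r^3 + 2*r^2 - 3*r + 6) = -2*r^5 + 14*r^4 - 13*r^3 + 22*r^2 - 33*r - 6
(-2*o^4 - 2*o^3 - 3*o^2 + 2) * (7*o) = -14*o^5 - 14*o^4 - 21*o^3 + 14*o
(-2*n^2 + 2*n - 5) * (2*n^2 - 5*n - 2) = -4*n^4 + 14*n^3 - 16*n^2 + 21*n + 10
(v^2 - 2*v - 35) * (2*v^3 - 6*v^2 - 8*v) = 2*v^5 - 10*v^4 - 66*v^3 + 226*v^2 + 280*v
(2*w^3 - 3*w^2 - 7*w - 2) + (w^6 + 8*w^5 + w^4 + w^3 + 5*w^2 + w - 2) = w^6 + 8*w^5 + w^4 + 3*w^3 + 2*w^2 - 6*w - 4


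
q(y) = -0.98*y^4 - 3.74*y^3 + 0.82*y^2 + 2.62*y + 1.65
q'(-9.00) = 1936.72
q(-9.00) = -3658.83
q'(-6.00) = 435.58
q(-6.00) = -446.79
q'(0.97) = -9.92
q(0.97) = 0.68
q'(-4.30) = 99.78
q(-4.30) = -32.14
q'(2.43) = -115.90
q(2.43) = -74.98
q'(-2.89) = -1.21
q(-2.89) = 22.84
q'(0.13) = 2.63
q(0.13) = 2.00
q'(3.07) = -211.52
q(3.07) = -177.85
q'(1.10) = -14.37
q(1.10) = -0.89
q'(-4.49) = 123.89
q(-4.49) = -53.34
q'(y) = -3.92*y^3 - 11.22*y^2 + 1.64*y + 2.62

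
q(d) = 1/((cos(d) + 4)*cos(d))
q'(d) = sin(d)/((cos(d) + 4)*cos(d)^2) + sin(d)/((cos(d) + 4)^2*cos(d)) = 2*(cos(d) + 2)*sin(d)/((cos(d) + 4)^2*cos(d)^2)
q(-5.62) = 0.27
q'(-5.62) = 0.24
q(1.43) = 1.72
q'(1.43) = 12.55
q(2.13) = -0.54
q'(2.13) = 0.74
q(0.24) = 0.21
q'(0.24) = 0.06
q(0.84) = 0.32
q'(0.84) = 0.41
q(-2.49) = -0.39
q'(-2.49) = -0.23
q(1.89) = -0.86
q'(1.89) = 2.39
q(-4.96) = 0.96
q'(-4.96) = 4.02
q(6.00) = 0.21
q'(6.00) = -0.07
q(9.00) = -0.36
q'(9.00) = 0.11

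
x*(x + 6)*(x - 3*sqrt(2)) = x^3 - 3*sqrt(2)*x^2 + 6*x^2 - 18*sqrt(2)*x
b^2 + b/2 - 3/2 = (b - 1)*(b + 3/2)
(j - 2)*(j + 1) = j^2 - j - 2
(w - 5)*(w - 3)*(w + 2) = w^3 - 6*w^2 - w + 30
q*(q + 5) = q^2 + 5*q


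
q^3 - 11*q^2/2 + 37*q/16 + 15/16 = (q - 5)*(q - 3/4)*(q + 1/4)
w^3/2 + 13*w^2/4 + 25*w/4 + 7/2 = (w/2 + 1)*(w + 1)*(w + 7/2)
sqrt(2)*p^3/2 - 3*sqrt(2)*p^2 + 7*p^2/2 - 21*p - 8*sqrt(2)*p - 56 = (p - 8)*(p + 7*sqrt(2)/2)*(sqrt(2)*p/2 + sqrt(2))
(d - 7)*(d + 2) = d^2 - 5*d - 14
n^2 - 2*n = n*(n - 2)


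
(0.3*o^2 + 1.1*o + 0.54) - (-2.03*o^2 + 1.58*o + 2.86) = 2.33*o^2 - 0.48*o - 2.32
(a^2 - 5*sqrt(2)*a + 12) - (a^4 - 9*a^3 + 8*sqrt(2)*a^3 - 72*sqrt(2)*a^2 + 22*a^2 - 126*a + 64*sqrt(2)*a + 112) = -a^4 - 8*sqrt(2)*a^3 + 9*a^3 - 21*a^2 + 72*sqrt(2)*a^2 - 69*sqrt(2)*a + 126*a - 100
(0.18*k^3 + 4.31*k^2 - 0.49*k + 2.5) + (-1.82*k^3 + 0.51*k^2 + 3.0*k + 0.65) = -1.64*k^3 + 4.82*k^2 + 2.51*k + 3.15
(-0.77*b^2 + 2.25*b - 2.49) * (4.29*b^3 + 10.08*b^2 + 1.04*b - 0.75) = -3.3033*b^5 + 1.8909*b^4 + 11.1971*b^3 - 22.1817*b^2 - 4.2771*b + 1.8675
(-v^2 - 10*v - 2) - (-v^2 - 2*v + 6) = -8*v - 8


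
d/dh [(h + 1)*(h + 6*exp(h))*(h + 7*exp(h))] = 13*h^2*exp(h) + 3*h^2 + 84*h*exp(2*h) + 39*h*exp(h) + 2*h + 126*exp(2*h) + 13*exp(h)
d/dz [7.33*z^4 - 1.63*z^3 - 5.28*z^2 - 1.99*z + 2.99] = 29.32*z^3 - 4.89*z^2 - 10.56*z - 1.99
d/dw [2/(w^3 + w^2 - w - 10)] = 2*(-3*w^2 - 2*w + 1)/(w^3 + w^2 - w - 10)^2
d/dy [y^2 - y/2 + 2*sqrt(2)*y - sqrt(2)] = 2*y - 1/2 + 2*sqrt(2)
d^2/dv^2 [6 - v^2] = -2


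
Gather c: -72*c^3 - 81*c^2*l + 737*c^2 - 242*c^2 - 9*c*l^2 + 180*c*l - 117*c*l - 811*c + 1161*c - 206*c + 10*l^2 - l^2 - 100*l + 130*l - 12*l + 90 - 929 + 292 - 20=-72*c^3 + c^2*(495 - 81*l) + c*(-9*l^2 + 63*l + 144) + 9*l^2 + 18*l - 567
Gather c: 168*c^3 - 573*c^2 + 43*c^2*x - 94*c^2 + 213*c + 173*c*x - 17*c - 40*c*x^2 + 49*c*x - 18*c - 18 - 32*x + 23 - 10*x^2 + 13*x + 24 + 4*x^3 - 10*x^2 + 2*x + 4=168*c^3 + c^2*(43*x - 667) + c*(-40*x^2 + 222*x + 178) + 4*x^3 - 20*x^2 - 17*x + 33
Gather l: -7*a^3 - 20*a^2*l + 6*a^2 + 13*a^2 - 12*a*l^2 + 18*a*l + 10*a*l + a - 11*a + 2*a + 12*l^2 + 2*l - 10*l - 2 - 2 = -7*a^3 + 19*a^2 - 8*a + l^2*(12 - 12*a) + l*(-20*a^2 + 28*a - 8) - 4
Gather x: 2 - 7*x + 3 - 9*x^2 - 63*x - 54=-9*x^2 - 70*x - 49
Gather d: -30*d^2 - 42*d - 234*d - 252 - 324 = -30*d^2 - 276*d - 576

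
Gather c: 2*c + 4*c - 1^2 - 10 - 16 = 6*c - 27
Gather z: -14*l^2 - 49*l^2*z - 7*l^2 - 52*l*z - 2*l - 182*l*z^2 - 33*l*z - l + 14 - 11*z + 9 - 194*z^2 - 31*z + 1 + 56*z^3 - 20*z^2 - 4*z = -21*l^2 - 3*l + 56*z^3 + z^2*(-182*l - 214) + z*(-49*l^2 - 85*l - 46) + 24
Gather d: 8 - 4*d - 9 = -4*d - 1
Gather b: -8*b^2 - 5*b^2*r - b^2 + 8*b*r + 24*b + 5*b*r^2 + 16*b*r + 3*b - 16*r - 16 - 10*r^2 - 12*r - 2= b^2*(-5*r - 9) + b*(5*r^2 + 24*r + 27) - 10*r^2 - 28*r - 18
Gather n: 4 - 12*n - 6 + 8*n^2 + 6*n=8*n^2 - 6*n - 2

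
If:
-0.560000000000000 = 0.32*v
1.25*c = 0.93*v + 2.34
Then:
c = 0.57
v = -1.75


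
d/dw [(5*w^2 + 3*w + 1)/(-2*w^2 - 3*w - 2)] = (-9*w^2 - 16*w - 3)/(4*w^4 + 12*w^3 + 17*w^2 + 12*w + 4)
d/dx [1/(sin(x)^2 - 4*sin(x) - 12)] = 2*(2 - sin(x))*cos(x)/((sin(x) - 6)^2*(sin(x) + 2)^2)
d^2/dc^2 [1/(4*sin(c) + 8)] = (2*sin(c) + cos(c)^2 + 1)/(4*(sin(c) + 2)^3)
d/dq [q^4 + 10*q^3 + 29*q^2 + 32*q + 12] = 4*q^3 + 30*q^2 + 58*q + 32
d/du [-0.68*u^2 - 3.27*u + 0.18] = -1.36*u - 3.27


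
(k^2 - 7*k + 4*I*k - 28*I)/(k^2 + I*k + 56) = (k^2 + k*(-7 + 4*I) - 28*I)/(k^2 + I*k + 56)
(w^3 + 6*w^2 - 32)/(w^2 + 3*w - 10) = (w^2 + 8*w + 16)/(w + 5)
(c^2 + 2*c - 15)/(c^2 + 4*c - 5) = (c - 3)/(c - 1)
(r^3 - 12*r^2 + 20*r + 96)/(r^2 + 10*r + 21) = (r^3 - 12*r^2 + 20*r + 96)/(r^2 + 10*r + 21)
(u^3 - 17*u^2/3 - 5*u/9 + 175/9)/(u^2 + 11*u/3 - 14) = (3*u^2 - 10*u - 25)/(3*(u + 6))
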